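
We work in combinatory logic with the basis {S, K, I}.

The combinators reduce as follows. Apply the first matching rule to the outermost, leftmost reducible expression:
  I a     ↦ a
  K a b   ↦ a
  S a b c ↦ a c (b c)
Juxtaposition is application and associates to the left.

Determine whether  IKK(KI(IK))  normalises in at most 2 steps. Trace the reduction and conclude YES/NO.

  start: IKK(KI(IK))
  step 1: KK(KI(IK))
  step 2: K

Answer: YES — reaches normal form K in 2 ≤ 2 steps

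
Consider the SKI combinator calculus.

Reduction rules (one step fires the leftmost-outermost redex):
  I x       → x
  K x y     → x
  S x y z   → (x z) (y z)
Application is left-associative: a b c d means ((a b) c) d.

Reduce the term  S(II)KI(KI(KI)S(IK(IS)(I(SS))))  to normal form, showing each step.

Answer: normal form = I  (in 5 steps)

Reduction:
  start: S(II)KI(KI(KI)S(IK(IS)(I(SS))))
  [1] III(KI)(KI(KI)S(IK(IS)(I(SS))))
  [2] II(KI)(KI(KI)S(IK(IS)(I(SS))))
  [3] I(KI)(KI(KI)S(IK(IS)(I(SS))))
  [4] KI(KI(KI)S(IK(IS)(I(SS))))
  [5] I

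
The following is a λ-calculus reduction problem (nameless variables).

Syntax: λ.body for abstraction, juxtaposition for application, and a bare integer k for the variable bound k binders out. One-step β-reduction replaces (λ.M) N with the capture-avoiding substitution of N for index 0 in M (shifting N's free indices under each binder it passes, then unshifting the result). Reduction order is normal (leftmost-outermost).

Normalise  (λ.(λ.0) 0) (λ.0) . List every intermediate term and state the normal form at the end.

Answer: normal form = λ.0  (in 2 steps)

Working:
  start: (λ.(λ.0) 0) (λ.0)
  →1  (λ.0) (λ.0)
  →2  λ.0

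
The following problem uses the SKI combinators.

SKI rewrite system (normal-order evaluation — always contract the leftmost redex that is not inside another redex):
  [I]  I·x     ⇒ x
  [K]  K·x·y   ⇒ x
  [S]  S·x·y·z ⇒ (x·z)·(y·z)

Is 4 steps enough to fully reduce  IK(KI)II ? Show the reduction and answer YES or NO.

  start: IK(KI)II
  [1] K(KI)II
  [2] KII
  [3] I

Answer: YES — reaches normal form I in 3 ≤ 4 steps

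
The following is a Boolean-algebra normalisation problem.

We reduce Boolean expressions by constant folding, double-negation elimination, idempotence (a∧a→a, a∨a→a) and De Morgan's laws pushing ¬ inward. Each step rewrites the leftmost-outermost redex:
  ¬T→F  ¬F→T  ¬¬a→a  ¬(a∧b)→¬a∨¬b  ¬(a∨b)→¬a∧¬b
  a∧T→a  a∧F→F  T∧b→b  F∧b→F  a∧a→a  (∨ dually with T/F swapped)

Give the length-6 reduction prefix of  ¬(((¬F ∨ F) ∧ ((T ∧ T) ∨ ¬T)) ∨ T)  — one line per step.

Answer: after 6 steps: ¬((T ∧ T) ∨ ¬T) ∧ ¬T

Reduction:
  start: ¬(((¬F ∨ F) ∧ ((T ∧ T) ∨ ¬T)) ∨ T)
  →1  ¬((¬F ∨ F) ∧ ((T ∧ T) ∨ ¬T)) ∧ ¬T
  →2  (¬(¬F ∨ F) ∨ ¬((T ∧ T) ∨ ¬T)) ∧ ¬T
  →3  ((¬¬F ∧ ¬F) ∨ ¬((T ∧ T) ∨ ¬T)) ∧ ¬T
  →4  ((F ∧ ¬F) ∨ ¬((T ∧ T) ∨ ¬T)) ∧ ¬T
  →5  (F ∨ ¬((T ∧ T) ∨ ¬T)) ∧ ¬T
  →6  ¬((T ∧ T) ∨ ¬T) ∧ ¬T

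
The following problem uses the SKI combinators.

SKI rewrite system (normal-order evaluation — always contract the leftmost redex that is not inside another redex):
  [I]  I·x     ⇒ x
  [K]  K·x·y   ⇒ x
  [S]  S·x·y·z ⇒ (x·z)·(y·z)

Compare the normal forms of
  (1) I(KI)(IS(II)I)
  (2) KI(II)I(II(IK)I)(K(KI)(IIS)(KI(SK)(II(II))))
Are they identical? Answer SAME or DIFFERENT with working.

Answer: SAME — A ⇓ I, B ⇓ I

Working:
Term A:
  start: I(KI)(IS(II)I)
  →1  KI(IS(II)I)
  →2  I

Term B:
  start: KI(II)I(II(IK)I)(K(KI)(IIS)(KI(SK)(II(II))))
  →1  II(II(IK)I)(K(KI)(IIS)(KI(SK)(II(II))))
  →2  I(II(IK)I)(K(KI)(IIS)(KI(SK)(II(II))))
  →3  II(IK)I(K(KI)(IIS)(KI(SK)(II(II))))
  →4  I(IK)I(K(KI)(IIS)(KI(SK)(II(II))))
  →5  IKI(K(KI)(IIS)(KI(SK)(II(II))))
  →6  KI(K(KI)(IIS)(KI(SK)(II(II))))
  →7  I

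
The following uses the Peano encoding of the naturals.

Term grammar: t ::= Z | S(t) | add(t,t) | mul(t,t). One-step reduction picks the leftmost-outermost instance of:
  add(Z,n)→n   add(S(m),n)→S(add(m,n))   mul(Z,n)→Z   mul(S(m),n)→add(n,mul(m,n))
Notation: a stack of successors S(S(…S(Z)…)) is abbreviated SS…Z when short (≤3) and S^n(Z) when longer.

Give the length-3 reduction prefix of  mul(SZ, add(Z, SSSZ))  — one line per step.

Answer: after 3 steps: S(add(SSZ, mul(Z, add(Z, SSSZ))))

Derivation:
  start: mul(SZ, add(Z, SSSZ))
  [1] add(add(Z, SSSZ), mul(Z, add(Z, SSSZ)))
  [2] add(SSSZ, mul(Z, add(Z, SSSZ)))
  [3] S(add(SSZ, mul(Z, add(Z, SSSZ))))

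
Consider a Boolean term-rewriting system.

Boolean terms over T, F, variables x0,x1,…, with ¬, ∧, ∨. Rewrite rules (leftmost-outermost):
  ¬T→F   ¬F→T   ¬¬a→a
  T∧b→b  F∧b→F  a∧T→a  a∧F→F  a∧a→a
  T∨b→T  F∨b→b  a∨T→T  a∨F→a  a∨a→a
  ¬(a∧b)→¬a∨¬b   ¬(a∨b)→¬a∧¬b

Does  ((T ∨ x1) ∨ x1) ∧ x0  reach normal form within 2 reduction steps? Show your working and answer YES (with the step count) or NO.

Answer: NO — after 2 steps the term is T ∧ x0, not yet normal

Working:
  start: ((T ∨ x1) ∨ x1) ∧ x0
  [1] (T ∨ x1) ∧ x0
  [2] T ∧ x0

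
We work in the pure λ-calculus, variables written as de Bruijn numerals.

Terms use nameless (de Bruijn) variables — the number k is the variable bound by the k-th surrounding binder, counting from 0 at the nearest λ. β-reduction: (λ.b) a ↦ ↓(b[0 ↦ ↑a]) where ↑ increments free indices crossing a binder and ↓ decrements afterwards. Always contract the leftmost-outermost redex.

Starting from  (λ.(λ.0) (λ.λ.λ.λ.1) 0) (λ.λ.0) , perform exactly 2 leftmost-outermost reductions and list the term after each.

Answer: after 2 steps: (λ.λ.λ.λ.1) (λ.λ.0)

Reduction:
  start: (λ.(λ.0) (λ.λ.λ.λ.1) 0) (λ.λ.0)
  [1] (λ.0) (λ.λ.λ.λ.1) (λ.λ.0)
  [2] (λ.λ.λ.λ.1) (λ.λ.0)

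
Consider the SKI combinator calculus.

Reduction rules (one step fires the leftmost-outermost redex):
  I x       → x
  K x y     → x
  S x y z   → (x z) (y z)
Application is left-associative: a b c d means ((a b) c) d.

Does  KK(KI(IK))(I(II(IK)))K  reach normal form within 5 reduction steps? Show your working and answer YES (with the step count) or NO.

  start: KK(KI(IK))(I(II(IK)))K
  [1] K(I(II(IK)))K
  [2] I(II(IK))
  [3] II(IK)
  [4] I(IK)
  [5] IK

Answer: NO — after 5 steps the term is IK, not yet normal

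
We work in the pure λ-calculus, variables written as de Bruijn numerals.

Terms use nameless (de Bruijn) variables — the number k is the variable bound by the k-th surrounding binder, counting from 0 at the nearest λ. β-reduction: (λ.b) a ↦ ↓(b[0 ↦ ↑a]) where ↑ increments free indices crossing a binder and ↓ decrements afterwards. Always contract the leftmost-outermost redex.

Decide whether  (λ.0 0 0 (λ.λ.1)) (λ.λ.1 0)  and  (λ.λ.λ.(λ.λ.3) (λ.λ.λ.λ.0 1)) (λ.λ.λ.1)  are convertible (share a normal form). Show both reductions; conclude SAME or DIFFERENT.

Term A:
  start: (λ.0 0 0 (λ.λ.1)) (λ.λ.1 0)
  step 1: (λ.λ.1 0) (λ.λ.1 0) (λ.λ.1 0) (λ.λ.1)
  step 2: (λ.(λ.λ.1 0) 0) (λ.λ.1 0) (λ.λ.1)
  step 3: (λ.λ.1 0) (λ.λ.1 0) (λ.λ.1)
  step 4: (λ.(λ.λ.1 0) 0) (λ.λ.1)
  step 5: (λ.λ.1 0) (λ.λ.1)
  step 6: λ.(λ.λ.1) 0
  step 7: λ.λ.1

Term B:
  start: (λ.λ.λ.(λ.λ.3) (λ.λ.λ.λ.0 1)) (λ.λ.λ.1)
  step 1: λ.λ.(λ.λ.3) (λ.λ.λ.λ.0 1)
  step 2: λ.λ.λ.2

Answer: DIFFERENT — A ⇓ λ.λ.1, B ⇓ λ.λ.λ.2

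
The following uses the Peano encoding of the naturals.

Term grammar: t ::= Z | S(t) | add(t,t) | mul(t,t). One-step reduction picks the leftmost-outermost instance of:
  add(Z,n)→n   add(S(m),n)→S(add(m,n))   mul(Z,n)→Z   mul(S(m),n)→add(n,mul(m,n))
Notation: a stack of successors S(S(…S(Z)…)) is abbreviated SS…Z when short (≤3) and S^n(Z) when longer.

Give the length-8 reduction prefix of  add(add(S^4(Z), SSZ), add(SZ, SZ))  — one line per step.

  start: add(add(S^4(Z), SSZ), add(SZ, SZ))
  →1  add(S(add(SSSZ, SSZ)), add(SZ, SZ))
  →2  S(add(add(SSSZ, SSZ), add(SZ, SZ)))
  →3  S(add(S(add(SSZ, SSZ)), add(SZ, SZ)))
  →4  S(S(add(add(SSZ, SSZ), add(SZ, SZ))))
  →5  S(S(add(S(add(SZ, SSZ)), add(SZ, SZ))))
  →6  S(S(S(add(add(SZ, SSZ), add(SZ, SZ)))))
  →7  S(S(S(add(S(add(Z, SSZ)), add(SZ, SZ)))))
  →8  S(S(S(S(add(add(Z, SSZ), add(SZ, SZ))))))

Answer: after 8 steps: S(S(S(S(add(add(Z, SSZ), add(SZ, SZ))))))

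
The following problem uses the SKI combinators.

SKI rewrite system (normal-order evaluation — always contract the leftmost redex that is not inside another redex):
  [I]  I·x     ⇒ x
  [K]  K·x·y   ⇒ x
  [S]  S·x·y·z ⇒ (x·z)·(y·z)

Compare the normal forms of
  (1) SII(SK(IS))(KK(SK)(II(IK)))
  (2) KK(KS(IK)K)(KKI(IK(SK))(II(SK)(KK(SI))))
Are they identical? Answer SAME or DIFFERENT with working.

Term A:
  start: SII(SK(IS))(KK(SK)(II(IK)))
  step 1: I(SK(IS))(I(SK(IS)))(KK(SK)(II(IK)))
  step 2: SK(IS)(I(SK(IS)))(KK(SK)(II(IK)))
  step 3: K(I(SK(IS)))(IS(I(SK(IS))))(KK(SK)(II(IK)))
  step 4: I(SK(IS))(KK(SK)(II(IK)))
  step 5: SK(IS)(KK(SK)(II(IK)))
  step 6: K(KK(SK)(II(IK)))(IS(KK(SK)(II(IK))))
  step 7: KK(SK)(II(IK))
  step 8: K(II(IK))
  step 9: K(I(IK))
  step 10: K(IK)
  step 11: KK

Term B:
  start: KK(KS(IK)K)(KKI(IK(SK))(II(SK)(KK(SI))))
  step 1: K(KKI(IK(SK))(II(SK)(KK(SI))))
  step 2: K(K(IK(SK))(II(SK)(KK(SI))))
  step 3: K(IK(SK))
  step 4: K(K(SK))

Answer: DIFFERENT — A ⇓ KK, B ⇓ K(K(SK))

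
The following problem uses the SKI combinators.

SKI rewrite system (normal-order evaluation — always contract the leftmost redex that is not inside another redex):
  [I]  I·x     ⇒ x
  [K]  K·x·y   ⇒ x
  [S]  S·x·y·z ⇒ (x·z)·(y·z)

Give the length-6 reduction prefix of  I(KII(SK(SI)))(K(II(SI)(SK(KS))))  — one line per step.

Answer: after 6 steps: K(I(SI)(SK(KS)))

Reduction:
  start: I(KII(SK(SI)))(K(II(SI)(SK(KS))))
  [1] KII(SK(SI))(K(II(SI)(SK(KS))))
  [2] I(SK(SI))(K(II(SI)(SK(KS))))
  [3] SK(SI)(K(II(SI)(SK(KS))))
  [4] K(K(II(SI)(SK(KS))))(SI(K(II(SI)(SK(KS)))))
  [5] K(II(SI)(SK(KS)))
  [6] K(I(SI)(SK(KS)))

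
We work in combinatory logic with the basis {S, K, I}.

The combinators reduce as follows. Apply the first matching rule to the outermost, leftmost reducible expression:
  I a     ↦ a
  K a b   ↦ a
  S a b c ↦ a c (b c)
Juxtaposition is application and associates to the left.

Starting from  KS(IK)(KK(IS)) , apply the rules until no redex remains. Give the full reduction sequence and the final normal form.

Answer: normal form = SK  (in 2 steps)

Derivation:
  start: KS(IK)(KK(IS))
  step 1: S(KK(IS))
  step 2: SK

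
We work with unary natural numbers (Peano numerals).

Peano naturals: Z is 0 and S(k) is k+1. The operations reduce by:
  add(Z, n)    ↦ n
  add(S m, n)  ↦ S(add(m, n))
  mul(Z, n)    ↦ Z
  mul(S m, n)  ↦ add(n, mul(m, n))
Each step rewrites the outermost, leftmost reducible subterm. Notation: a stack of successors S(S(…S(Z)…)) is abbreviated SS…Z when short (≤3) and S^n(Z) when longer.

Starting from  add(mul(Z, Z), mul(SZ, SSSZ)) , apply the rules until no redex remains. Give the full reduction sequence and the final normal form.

  start: add(mul(Z, Z), mul(SZ, SSSZ))
  →1  add(Z, mul(SZ, SSSZ))
  →2  mul(SZ, SSSZ)
  →3  add(SSSZ, mul(Z, SSSZ))
  →4  S(add(SSZ, mul(Z, SSSZ)))
  →5  S(S(add(SZ, mul(Z, SSSZ))))
  →6  S(S(S(add(Z, mul(Z, SSSZ)))))
  →7  S(S(S(mul(Z, SSSZ))))
  →8  SSSZ

Answer: normal form = SSSZ  (in 8 steps)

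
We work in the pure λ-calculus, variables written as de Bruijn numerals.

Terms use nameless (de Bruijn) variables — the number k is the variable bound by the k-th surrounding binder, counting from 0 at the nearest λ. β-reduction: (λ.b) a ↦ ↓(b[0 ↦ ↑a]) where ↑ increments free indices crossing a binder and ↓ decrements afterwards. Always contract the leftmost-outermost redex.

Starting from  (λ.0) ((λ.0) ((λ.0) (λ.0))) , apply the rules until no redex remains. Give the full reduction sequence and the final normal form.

  start: (λ.0) ((λ.0) ((λ.0) (λ.0)))
  [1] (λ.0) ((λ.0) (λ.0))
  [2] (λ.0) (λ.0)
  [3] λ.0

Answer: normal form = λ.0  (in 3 steps)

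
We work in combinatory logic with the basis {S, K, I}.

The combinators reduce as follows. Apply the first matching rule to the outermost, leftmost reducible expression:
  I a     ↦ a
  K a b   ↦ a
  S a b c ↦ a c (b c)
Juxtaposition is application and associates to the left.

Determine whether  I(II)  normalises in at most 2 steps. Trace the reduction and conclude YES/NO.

Answer: YES — reaches normal form I in 2 ≤ 2 steps

Derivation:
  start: I(II)
  [1] II
  [2] I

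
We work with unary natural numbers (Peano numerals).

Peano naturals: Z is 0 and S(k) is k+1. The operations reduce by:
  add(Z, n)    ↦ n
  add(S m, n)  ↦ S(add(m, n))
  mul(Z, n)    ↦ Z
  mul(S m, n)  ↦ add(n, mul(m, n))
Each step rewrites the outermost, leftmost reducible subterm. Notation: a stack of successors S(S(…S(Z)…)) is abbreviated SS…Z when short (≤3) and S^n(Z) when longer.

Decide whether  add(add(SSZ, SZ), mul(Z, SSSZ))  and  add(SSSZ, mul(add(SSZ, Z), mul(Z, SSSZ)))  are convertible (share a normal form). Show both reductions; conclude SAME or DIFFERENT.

Answer: SAME — A ⇓ SSSZ, B ⇓ SSSZ

Working:
Term A:
  start: add(add(SSZ, SZ), mul(Z, SSSZ))
  step 1: add(S(add(SZ, SZ)), mul(Z, SSSZ))
  step 2: S(add(add(SZ, SZ), mul(Z, SSSZ)))
  step 3: S(add(S(add(Z, SZ)), mul(Z, SSSZ)))
  step 4: S(S(add(add(Z, SZ), mul(Z, SSSZ))))
  step 5: S(S(add(SZ, mul(Z, SSSZ))))
  step 6: S(S(S(add(Z, mul(Z, SSSZ)))))
  step 7: S(S(S(mul(Z, SSSZ))))
  step 8: SSSZ

Term B:
  start: add(SSSZ, mul(add(SSZ, Z), mul(Z, SSSZ)))
  step 1: S(add(SSZ, mul(add(SSZ, Z), mul(Z, SSSZ))))
  step 2: S(S(add(SZ, mul(add(SSZ, Z), mul(Z, SSSZ)))))
  step 3: S(S(S(add(Z, mul(add(SSZ, Z), mul(Z, SSSZ))))))
  step 4: S(S(S(mul(add(SSZ, Z), mul(Z, SSSZ)))))
  step 5: S(S(S(mul(S(add(SZ, Z)), mul(Z, SSSZ)))))
  step 6: S(S(S(add(mul(Z, SSSZ), mul(add(SZ, Z), mul(Z, SSSZ))))))
  step 7: S(S(S(add(Z, mul(add(SZ, Z), mul(Z, SSSZ))))))
  step 8: S(S(S(mul(add(SZ, Z), mul(Z, SSSZ)))))
  step 9: S(S(S(mul(S(add(Z, Z)), mul(Z, SSSZ)))))
  step 10: S(S(S(add(mul(Z, SSSZ), mul(add(Z, Z), mul(Z, SSSZ))))))
  step 11: S(S(S(add(Z, mul(add(Z, Z), mul(Z, SSSZ))))))
  step 12: S(S(S(mul(add(Z, Z), mul(Z, SSSZ)))))
  step 13: S(S(S(mul(Z, mul(Z, SSSZ)))))
  step 14: SSSZ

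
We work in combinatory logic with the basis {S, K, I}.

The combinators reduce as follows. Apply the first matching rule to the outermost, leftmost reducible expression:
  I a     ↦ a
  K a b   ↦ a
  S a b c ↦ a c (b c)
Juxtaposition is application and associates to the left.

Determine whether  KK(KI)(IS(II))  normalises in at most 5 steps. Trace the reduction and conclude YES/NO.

  start: KK(KI)(IS(II))
  →1  K(IS(II))
  →2  K(S(II))
  →3  K(SI)

Answer: YES — reaches normal form K(SI) in 3 ≤ 5 steps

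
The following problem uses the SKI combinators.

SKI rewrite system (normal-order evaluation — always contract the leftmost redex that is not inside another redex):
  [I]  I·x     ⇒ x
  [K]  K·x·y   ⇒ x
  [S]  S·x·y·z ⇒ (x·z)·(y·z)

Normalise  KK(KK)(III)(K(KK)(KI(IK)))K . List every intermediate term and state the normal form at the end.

Answer: normal form = K  (in 5 steps)

Reduction:
  start: KK(KK)(III)(K(KK)(KI(IK)))K
  step 1: K(III)(K(KK)(KI(IK)))K
  step 2: IIIK
  step 3: IIK
  step 4: IK
  step 5: K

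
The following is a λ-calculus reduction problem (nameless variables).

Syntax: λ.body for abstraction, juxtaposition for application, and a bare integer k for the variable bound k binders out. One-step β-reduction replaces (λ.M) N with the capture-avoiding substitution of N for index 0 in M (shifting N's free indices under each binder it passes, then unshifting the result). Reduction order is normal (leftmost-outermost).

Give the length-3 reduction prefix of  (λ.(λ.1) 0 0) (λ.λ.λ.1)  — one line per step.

  start: (λ.(λ.1) 0 0) (λ.λ.λ.1)
  step 1: (λ.λ.λ.λ.1) (λ.λ.λ.1) (λ.λ.λ.1)
  step 2: (λ.λ.λ.1) (λ.λ.λ.1)
  step 3: λ.λ.1

Answer: after 3 steps: λ.λ.1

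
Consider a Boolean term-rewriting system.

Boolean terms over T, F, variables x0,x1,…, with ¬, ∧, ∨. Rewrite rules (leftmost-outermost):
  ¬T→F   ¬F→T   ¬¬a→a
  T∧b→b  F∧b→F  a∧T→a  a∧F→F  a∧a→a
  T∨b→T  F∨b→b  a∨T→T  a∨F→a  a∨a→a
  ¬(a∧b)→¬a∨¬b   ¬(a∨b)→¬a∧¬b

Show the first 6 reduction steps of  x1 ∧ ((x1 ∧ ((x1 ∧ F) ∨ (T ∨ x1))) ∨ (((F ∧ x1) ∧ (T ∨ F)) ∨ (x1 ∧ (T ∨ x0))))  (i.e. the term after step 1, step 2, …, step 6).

  start: x1 ∧ ((x1 ∧ ((x1 ∧ F) ∨ (T ∨ x1))) ∨ (((F ∧ x1) ∧ (T ∨ F)) ∨ (x1 ∧ (T ∨ x0))))
  →1  x1 ∧ ((x1 ∧ (F ∨ (T ∨ x1))) ∨ (((F ∧ x1) ∧ (T ∨ F)) ∨ (x1 ∧ (T ∨ x0))))
  →2  x1 ∧ ((x1 ∧ (T ∨ x1)) ∨ (((F ∧ x1) ∧ (T ∨ F)) ∨ (x1 ∧ (T ∨ x0))))
  →3  x1 ∧ ((x1 ∧ T) ∨ (((F ∧ x1) ∧ (T ∨ F)) ∨ (x1 ∧ (T ∨ x0))))
  →4  x1 ∧ (x1 ∨ (((F ∧ x1) ∧ (T ∨ F)) ∨ (x1 ∧ (T ∨ x0))))
  →5  x1 ∧ (x1 ∨ ((F ∧ (T ∨ F)) ∨ (x1 ∧ (T ∨ x0))))
  →6  x1 ∧ (x1 ∨ (F ∨ (x1 ∧ (T ∨ x0))))

Answer: after 6 steps: x1 ∧ (x1 ∨ (F ∨ (x1 ∧ (T ∨ x0))))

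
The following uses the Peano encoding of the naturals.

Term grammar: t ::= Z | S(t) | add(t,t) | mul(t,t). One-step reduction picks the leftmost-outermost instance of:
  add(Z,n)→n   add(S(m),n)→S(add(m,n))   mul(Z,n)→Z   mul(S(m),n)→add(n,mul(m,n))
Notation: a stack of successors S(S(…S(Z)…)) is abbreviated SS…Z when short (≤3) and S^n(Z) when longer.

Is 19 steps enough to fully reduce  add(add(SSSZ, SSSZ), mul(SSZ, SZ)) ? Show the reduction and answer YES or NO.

Answer: YES — reaches normal form S^8(Z) in 18 ≤ 19 steps

Reduction:
  start: add(add(SSSZ, SSSZ), mul(SSZ, SZ))
  [1] add(S(add(SSZ, SSSZ)), mul(SSZ, SZ))
  [2] S(add(add(SSZ, SSSZ), mul(SSZ, SZ)))
  [3] S(add(S(add(SZ, SSSZ)), mul(SSZ, SZ)))
  [4] S(S(add(add(SZ, SSSZ), mul(SSZ, SZ))))
  [5] S(S(add(S(add(Z, SSSZ)), mul(SSZ, SZ))))
  [6] S(S(S(add(add(Z, SSSZ), mul(SSZ, SZ)))))
  [7] S(S(S(add(SSSZ, mul(SSZ, SZ)))))
  [8] S(S(S(S(add(SSZ, mul(SSZ, SZ))))))
  [9] S(S(S(S(S(add(SZ, mul(SSZ, SZ)))))))
  [10] S(S(S(S(S(S(add(Z, mul(SSZ, SZ))))))))
  [11] S(S(S(S(S(S(mul(SSZ, SZ)))))))
  [12] S(S(S(S(S(S(add(SZ, mul(SZ, SZ))))))))
  [13] S(S(S(S(S(S(S(add(Z, mul(SZ, SZ)))))))))
  [14] S(S(S(S(S(S(S(mul(SZ, SZ))))))))
  [15] S(S(S(S(S(S(S(add(SZ, mul(Z, SZ)))))))))
  [16] S(S(S(S(S(S(S(S(add(Z, mul(Z, SZ))))))))))
  [17] S(S(S(S(S(S(S(S(mul(Z, SZ)))))))))
  [18] S^8(Z)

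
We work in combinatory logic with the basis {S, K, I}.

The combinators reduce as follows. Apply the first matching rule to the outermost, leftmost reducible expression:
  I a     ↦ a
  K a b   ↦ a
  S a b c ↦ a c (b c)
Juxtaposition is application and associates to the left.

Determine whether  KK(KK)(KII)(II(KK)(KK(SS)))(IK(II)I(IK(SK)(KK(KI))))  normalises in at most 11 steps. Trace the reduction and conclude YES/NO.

Answer: YES — reaches normal form SK in 10 ≤ 11 steps

Reduction:
  start: KK(KK)(KII)(II(KK)(KK(SS)))(IK(II)I(IK(SK)(KK(KI))))
  [1] K(KII)(II(KK)(KK(SS)))(IK(II)I(IK(SK)(KK(KI))))
  [2] KII(IK(II)I(IK(SK)(KK(KI))))
  [3] I(IK(II)I(IK(SK)(KK(KI))))
  [4] IK(II)I(IK(SK)(KK(KI)))
  [5] K(II)I(IK(SK)(KK(KI)))
  [6] II(IK(SK)(KK(KI)))
  [7] I(IK(SK)(KK(KI)))
  [8] IK(SK)(KK(KI))
  [9] K(SK)(KK(KI))
  [10] SK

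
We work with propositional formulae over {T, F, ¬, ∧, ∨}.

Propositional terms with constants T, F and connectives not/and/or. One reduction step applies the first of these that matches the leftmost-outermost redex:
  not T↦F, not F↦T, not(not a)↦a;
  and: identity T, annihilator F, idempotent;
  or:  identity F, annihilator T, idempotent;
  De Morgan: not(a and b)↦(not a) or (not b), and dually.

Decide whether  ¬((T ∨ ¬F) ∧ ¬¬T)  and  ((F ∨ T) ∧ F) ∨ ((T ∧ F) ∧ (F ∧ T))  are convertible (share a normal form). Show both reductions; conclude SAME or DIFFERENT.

Answer: SAME — A ⇓ F, B ⇓ F

Derivation:
Term A:
  start: ¬((T ∨ ¬F) ∧ ¬¬T)
  →1  ¬(T ∨ ¬F) ∨ ¬¬¬T
  →2  (¬T ∧ ¬¬F) ∨ ¬¬¬T
  →3  (F ∧ ¬¬F) ∨ ¬¬¬T
  →4  F ∨ ¬¬¬T
  →5  ¬¬¬T
  →6  ¬T
  →7  F

Term B:
  start: ((F ∨ T) ∧ F) ∨ ((T ∧ F) ∧ (F ∧ T))
  →1  F ∨ ((T ∧ F) ∧ (F ∧ T))
  →2  (T ∧ F) ∧ (F ∧ T)
  →3  F ∧ (F ∧ T)
  →4  F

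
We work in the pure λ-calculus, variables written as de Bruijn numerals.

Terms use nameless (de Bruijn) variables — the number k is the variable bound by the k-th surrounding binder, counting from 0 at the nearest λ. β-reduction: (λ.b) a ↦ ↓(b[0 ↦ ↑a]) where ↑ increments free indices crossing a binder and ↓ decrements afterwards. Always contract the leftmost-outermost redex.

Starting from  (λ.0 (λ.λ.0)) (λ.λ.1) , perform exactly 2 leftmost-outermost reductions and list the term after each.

  start: (λ.0 (λ.λ.0)) (λ.λ.1)
  →1  (λ.λ.1) (λ.λ.0)
  →2  λ.λ.λ.0

Answer: after 2 steps: λ.λ.λ.0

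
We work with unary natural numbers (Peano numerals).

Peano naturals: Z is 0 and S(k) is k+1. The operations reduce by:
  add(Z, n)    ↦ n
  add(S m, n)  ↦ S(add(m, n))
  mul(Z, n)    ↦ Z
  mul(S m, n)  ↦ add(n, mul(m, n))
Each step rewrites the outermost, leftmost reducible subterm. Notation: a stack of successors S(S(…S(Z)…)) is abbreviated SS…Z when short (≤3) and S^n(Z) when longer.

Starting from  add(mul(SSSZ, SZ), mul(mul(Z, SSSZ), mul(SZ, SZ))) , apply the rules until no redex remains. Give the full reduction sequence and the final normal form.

  start: add(mul(SSSZ, SZ), mul(mul(Z, SSSZ), mul(SZ, SZ)))
  [1] add(add(SZ, mul(SSZ, SZ)), mul(mul(Z, SSSZ), mul(SZ, SZ)))
  [2] add(S(add(Z, mul(SSZ, SZ))), mul(mul(Z, SSSZ), mul(SZ, SZ)))
  [3] S(add(add(Z, mul(SSZ, SZ)), mul(mul(Z, SSSZ), mul(SZ, SZ))))
  [4] S(add(mul(SSZ, SZ), mul(mul(Z, SSSZ), mul(SZ, SZ))))
  [5] S(add(add(SZ, mul(SZ, SZ)), mul(mul(Z, SSSZ), mul(SZ, SZ))))
  [6] S(add(S(add(Z, mul(SZ, SZ))), mul(mul(Z, SSSZ), mul(SZ, SZ))))
  [7] S(S(add(add(Z, mul(SZ, SZ)), mul(mul(Z, SSSZ), mul(SZ, SZ)))))
  [8] S(S(add(mul(SZ, SZ), mul(mul(Z, SSSZ), mul(SZ, SZ)))))
  [9] S(S(add(add(SZ, mul(Z, SZ)), mul(mul(Z, SSSZ), mul(SZ, SZ)))))
  [10] S(S(add(S(add(Z, mul(Z, SZ))), mul(mul(Z, SSSZ), mul(SZ, SZ)))))
  [11] S(S(S(add(add(Z, mul(Z, SZ)), mul(mul(Z, SSSZ), mul(SZ, SZ))))))
  [12] S(S(S(add(mul(Z, SZ), mul(mul(Z, SSSZ), mul(SZ, SZ))))))
  [13] S(S(S(add(Z, mul(mul(Z, SSSZ), mul(SZ, SZ))))))
  [14] S(S(S(mul(mul(Z, SSSZ), mul(SZ, SZ)))))
  [15] S(S(S(mul(Z, mul(SZ, SZ)))))
  [16] SSSZ

Answer: normal form = SSSZ  (in 16 steps)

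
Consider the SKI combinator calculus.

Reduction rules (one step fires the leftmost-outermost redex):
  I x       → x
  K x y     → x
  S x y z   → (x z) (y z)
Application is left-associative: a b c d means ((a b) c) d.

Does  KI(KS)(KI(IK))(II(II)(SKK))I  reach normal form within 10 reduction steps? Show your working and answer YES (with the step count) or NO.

  start: KI(KS)(KI(IK))(II(II)(SKK))I
  step 1: I(KI(IK))(II(II)(SKK))I
  step 2: KI(IK)(II(II)(SKK))I
  step 3: I(II(II)(SKK))I
  step 4: II(II)(SKK)I
  step 5: I(II)(SKK)I
  step 6: II(SKK)I
  step 7: I(SKK)I
  step 8: SKKI
  step 9: KI(KI)
  step 10: I

Answer: YES — reaches normal form I in 10 ≤ 10 steps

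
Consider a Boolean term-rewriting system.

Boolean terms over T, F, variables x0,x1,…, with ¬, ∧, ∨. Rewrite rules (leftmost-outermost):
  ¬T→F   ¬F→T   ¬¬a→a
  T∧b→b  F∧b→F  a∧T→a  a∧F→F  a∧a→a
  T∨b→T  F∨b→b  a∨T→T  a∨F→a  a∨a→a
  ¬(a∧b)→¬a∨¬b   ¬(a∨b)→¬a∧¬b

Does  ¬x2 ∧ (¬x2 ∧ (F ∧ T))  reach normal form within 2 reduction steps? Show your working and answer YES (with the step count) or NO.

  start: ¬x2 ∧ (¬x2 ∧ (F ∧ T))
  [1] ¬x2 ∧ (¬x2 ∧ F)
  [2] ¬x2 ∧ F

Answer: NO — after 2 steps the term is ¬x2 ∧ F, not yet normal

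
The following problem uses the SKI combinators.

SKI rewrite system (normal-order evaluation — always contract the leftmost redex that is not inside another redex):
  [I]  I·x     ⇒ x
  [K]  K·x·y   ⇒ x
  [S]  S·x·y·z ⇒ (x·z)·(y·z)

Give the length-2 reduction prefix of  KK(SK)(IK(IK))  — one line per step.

  start: KK(SK)(IK(IK))
  step 1: K(IK(IK))
  step 2: K(K(IK))

Answer: after 2 steps: K(K(IK))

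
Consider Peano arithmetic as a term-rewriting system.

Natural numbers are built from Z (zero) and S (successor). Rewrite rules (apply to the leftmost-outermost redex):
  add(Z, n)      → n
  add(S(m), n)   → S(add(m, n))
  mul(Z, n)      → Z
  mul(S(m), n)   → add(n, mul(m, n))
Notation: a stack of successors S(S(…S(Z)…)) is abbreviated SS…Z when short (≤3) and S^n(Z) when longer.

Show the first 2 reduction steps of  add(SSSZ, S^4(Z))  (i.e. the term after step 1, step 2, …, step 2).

Answer: after 2 steps: S(S(add(SZ, S^4(Z))))

Reduction:
  start: add(SSSZ, S^4(Z))
  [1] S(add(SSZ, S^4(Z)))
  [2] S(S(add(SZ, S^4(Z))))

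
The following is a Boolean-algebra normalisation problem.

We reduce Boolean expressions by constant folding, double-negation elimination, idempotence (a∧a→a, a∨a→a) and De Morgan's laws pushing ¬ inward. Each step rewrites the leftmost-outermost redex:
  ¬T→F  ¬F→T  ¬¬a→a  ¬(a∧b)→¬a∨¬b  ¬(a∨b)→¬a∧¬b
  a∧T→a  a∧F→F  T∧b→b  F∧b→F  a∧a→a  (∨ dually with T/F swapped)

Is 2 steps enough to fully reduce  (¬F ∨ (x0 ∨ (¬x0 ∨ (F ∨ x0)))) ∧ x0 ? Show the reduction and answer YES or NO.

Answer: NO — after 2 steps the term is T ∧ x0, not yet normal

Working:
  start: (¬F ∨ (x0 ∨ (¬x0 ∨ (F ∨ x0)))) ∧ x0
  step 1: (T ∨ (x0 ∨ (¬x0 ∨ (F ∨ x0)))) ∧ x0
  step 2: T ∧ x0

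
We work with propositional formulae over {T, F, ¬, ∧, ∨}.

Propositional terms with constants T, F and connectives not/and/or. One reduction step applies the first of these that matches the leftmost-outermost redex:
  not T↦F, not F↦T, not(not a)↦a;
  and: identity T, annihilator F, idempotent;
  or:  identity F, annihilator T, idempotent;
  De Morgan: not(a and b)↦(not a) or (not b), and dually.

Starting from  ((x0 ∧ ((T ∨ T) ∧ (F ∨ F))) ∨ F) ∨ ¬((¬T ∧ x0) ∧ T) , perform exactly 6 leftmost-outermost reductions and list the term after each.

  start: ((x0 ∧ ((T ∨ T) ∧ (F ∨ F))) ∨ F) ∨ ¬((¬T ∧ x0) ∧ T)
  →1  (x0 ∧ ((T ∨ T) ∧ (F ∨ F))) ∨ ¬((¬T ∧ x0) ∧ T)
  →2  (x0 ∧ (T ∧ (F ∨ F))) ∨ ¬((¬T ∧ x0) ∧ T)
  →3  (x0 ∧ (F ∨ F)) ∨ ¬((¬T ∧ x0) ∧ T)
  →4  (x0 ∧ F) ∨ ¬((¬T ∧ x0) ∧ T)
  →5  F ∨ ¬((¬T ∧ x0) ∧ T)
  →6  ¬((¬T ∧ x0) ∧ T)

Answer: after 6 steps: ¬((¬T ∧ x0) ∧ T)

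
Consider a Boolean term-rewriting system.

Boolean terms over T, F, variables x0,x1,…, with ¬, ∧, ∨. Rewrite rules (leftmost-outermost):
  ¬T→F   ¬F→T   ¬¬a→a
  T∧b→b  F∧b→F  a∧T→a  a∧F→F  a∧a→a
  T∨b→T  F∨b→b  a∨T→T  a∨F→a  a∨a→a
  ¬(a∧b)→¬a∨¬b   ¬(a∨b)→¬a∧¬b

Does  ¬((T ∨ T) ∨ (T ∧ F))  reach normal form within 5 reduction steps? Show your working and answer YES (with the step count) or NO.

  start: ¬((T ∨ T) ∨ (T ∧ F))
  step 1: ¬(T ∨ T) ∧ ¬(T ∧ F)
  step 2: (¬T ∧ ¬T) ∧ ¬(T ∧ F)
  step 3: ¬T ∧ ¬(T ∧ F)
  step 4: F ∧ ¬(T ∧ F)
  step 5: F

Answer: YES — reaches normal form F in 5 ≤ 5 steps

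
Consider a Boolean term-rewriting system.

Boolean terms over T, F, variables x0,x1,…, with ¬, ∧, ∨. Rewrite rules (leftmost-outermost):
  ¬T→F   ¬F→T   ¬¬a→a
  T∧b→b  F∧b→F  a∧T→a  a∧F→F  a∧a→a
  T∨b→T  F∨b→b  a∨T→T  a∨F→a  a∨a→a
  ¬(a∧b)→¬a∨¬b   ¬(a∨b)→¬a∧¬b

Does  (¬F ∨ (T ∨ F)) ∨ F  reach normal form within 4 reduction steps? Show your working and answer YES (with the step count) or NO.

Answer: YES — reaches normal form T in 3 ≤ 4 steps

Reduction:
  start: (¬F ∨ (T ∨ F)) ∨ F
  [1] ¬F ∨ (T ∨ F)
  [2] T ∨ (T ∨ F)
  [3] T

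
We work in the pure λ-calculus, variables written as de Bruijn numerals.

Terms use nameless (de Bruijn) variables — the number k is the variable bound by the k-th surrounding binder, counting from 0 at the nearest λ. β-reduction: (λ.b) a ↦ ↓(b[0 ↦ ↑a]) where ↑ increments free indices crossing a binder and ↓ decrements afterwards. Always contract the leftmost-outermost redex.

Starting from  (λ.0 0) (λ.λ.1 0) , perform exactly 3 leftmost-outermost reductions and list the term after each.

  start: (λ.0 0) (λ.λ.1 0)
  →1  (λ.λ.1 0) (λ.λ.1 0)
  →2  λ.(λ.λ.1 0) 0
  →3  λ.λ.1 0

Answer: after 3 steps: λ.λ.1 0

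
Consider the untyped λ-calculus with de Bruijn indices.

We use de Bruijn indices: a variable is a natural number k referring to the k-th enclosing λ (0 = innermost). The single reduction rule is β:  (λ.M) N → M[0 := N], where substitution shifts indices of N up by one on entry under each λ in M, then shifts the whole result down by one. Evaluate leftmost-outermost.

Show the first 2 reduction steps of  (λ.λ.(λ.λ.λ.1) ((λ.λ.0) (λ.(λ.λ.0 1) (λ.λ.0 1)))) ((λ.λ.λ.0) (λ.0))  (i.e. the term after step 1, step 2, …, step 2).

  start: (λ.λ.(λ.λ.λ.1) ((λ.λ.0) (λ.(λ.λ.0 1) (λ.λ.0 1)))) ((λ.λ.λ.0) (λ.0))
  [1] λ.(λ.λ.λ.1) ((λ.λ.0) (λ.(λ.λ.0 1) (λ.λ.0 1)))
  [2] λ.λ.λ.1

Answer: after 2 steps: λ.λ.λ.1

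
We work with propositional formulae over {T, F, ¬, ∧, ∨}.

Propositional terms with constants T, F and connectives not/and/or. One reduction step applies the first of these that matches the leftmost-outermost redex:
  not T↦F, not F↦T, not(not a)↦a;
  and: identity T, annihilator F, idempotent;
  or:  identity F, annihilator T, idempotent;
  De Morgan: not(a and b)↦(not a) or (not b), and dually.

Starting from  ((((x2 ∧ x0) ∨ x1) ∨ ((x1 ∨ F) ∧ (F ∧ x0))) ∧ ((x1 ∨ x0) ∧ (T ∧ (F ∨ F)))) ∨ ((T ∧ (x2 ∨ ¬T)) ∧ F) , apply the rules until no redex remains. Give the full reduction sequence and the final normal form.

  start: ((((x2 ∧ x0) ∨ x1) ∨ ((x1 ∨ F) ∧ (F ∧ x0))) ∧ ((x1 ∨ x0) ∧ (T ∧ (F ∨ F)))) ∨ ((T ∧ (x2 ∨ ¬T)) ∧ F)
  step 1: ((((x2 ∧ x0) ∨ x1) ∨ (x1 ∧ (F ∧ x0))) ∧ ((x1 ∨ x0) ∧ (T ∧ (F ∨ F)))) ∨ ((T ∧ (x2 ∨ ¬T)) ∧ F)
  step 2: ((((x2 ∧ x0) ∨ x1) ∨ (x1 ∧ F)) ∧ ((x1 ∨ x0) ∧ (T ∧ (F ∨ F)))) ∨ ((T ∧ (x2 ∨ ¬T)) ∧ F)
  step 3: ((((x2 ∧ x0) ∨ x1) ∨ F) ∧ ((x1 ∨ x0) ∧ (T ∧ (F ∨ F)))) ∨ ((T ∧ (x2 ∨ ¬T)) ∧ F)
  step 4: (((x2 ∧ x0) ∨ x1) ∧ ((x1 ∨ x0) ∧ (T ∧ (F ∨ F)))) ∨ ((T ∧ (x2 ∨ ¬T)) ∧ F)
  step 5: (((x2 ∧ x0) ∨ x1) ∧ ((x1 ∨ x0) ∧ (F ∨ F))) ∨ ((T ∧ (x2 ∨ ¬T)) ∧ F)
  step 6: (((x2 ∧ x0) ∨ x1) ∧ ((x1 ∨ x0) ∧ F)) ∨ ((T ∧ (x2 ∨ ¬T)) ∧ F)
  step 7: (((x2 ∧ x0) ∨ x1) ∧ F) ∨ ((T ∧ (x2 ∨ ¬T)) ∧ F)
  step 8: F ∨ ((T ∧ (x2 ∨ ¬T)) ∧ F)
  step 9: (T ∧ (x2 ∨ ¬T)) ∧ F
  step 10: F

Answer: normal form = F  (in 10 steps)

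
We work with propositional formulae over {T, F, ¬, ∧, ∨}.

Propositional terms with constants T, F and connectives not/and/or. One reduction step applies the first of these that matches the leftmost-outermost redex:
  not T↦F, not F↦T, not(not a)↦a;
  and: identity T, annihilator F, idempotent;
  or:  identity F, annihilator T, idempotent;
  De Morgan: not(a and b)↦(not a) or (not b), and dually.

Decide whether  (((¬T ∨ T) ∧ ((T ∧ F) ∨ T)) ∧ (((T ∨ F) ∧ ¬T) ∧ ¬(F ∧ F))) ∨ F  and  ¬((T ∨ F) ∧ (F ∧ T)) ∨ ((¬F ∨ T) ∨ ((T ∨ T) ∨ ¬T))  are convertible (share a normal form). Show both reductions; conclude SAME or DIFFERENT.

Answer: DIFFERENT — A ⇓ F, B ⇓ T

Derivation:
Term A:
  start: (((¬T ∨ T) ∧ ((T ∧ F) ∨ T)) ∧ (((T ∨ F) ∧ ¬T) ∧ ¬(F ∧ F))) ∨ F
  →1  ((¬T ∨ T) ∧ ((T ∧ F) ∨ T)) ∧ (((T ∨ F) ∧ ¬T) ∧ ¬(F ∧ F))
  →2  (T ∧ ((T ∧ F) ∨ T)) ∧ (((T ∨ F) ∧ ¬T) ∧ ¬(F ∧ F))
  →3  ((T ∧ F) ∨ T) ∧ (((T ∨ F) ∧ ¬T) ∧ ¬(F ∧ F))
  →4  T ∧ (((T ∨ F) ∧ ¬T) ∧ ¬(F ∧ F))
  →5  ((T ∨ F) ∧ ¬T) ∧ ¬(F ∧ F)
  →6  (T ∧ ¬T) ∧ ¬(F ∧ F)
  →7  ¬T ∧ ¬(F ∧ F)
  →8  F ∧ ¬(F ∧ F)
  →9  F

Term B:
  start: ¬((T ∨ F) ∧ (F ∧ T)) ∨ ((¬F ∨ T) ∨ ((T ∨ T) ∨ ¬T))
  →1  (¬(T ∨ F) ∨ ¬(F ∧ T)) ∨ ((¬F ∨ T) ∨ ((T ∨ T) ∨ ¬T))
  →2  ((¬T ∧ ¬F) ∨ ¬(F ∧ T)) ∨ ((¬F ∨ T) ∨ ((T ∨ T) ∨ ¬T))
  →3  ((F ∧ ¬F) ∨ ¬(F ∧ T)) ∨ ((¬F ∨ T) ∨ ((T ∨ T) ∨ ¬T))
  →4  (F ∨ ¬(F ∧ T)) ∨ ((¬F ∨ T) ∨ ((T ∨ T) ∨ ¬T))
  →5  ¬(F ∧ T) ∨ ((¬F ∨ T) ∨ ((T ∨ T) ∨ ¬T))
  →6  (¬F ∨ ¬T) ∨ ((¬F ∨ T) ∨ ((T ∨ T) ∨ ¬T))
  →7  (T ∨ ¬T) ∨ ((¬F ∨ T) ∨ ((T ∨ T) ∨ ¬T))
  →8  T ∨ ((¬F ∨ T) ∨ ((T ∨ T) ∨ ¬T))
  →9  T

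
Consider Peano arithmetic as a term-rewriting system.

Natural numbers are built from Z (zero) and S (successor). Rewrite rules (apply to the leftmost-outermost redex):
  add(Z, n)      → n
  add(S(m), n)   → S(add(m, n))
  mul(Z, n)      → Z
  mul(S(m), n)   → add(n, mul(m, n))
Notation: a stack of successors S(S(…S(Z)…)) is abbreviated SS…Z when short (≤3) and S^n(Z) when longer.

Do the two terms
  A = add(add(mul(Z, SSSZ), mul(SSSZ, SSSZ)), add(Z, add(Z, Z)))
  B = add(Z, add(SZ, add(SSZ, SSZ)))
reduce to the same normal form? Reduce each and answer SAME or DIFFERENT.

Term A:
  start: add(add(mul(Z, SSSZ), mul(SSSZ, SSSZ)), add(Z, add(Z, Z)))
  →1  add(add(Z, mul(SSSZ, SSSZ)), add(Z, add(Z, Z)))
  →2  add(mul(SSSZ, SSSZ), add(Z, add(Z, Z)))
  →3  add(add(SSSZ, mul(SSZ, SSSZ)), add(Z, add(Z, Z)))
  →4  add(S(add(SSZ, mul(SSZ, SSSZ))), add(Z, add(Z, Z)))
  →5  S(add(add(SSZ, mul(SSZ, SSSZ)), add(Z, add(Z, Z))))
  →6  S(add(S(add(SZ, mul(SSZ, SSSZ))), add(Z, add(Z, Z))))
  →7  S(S(add(add(SZ, mul(SSZ, SSSZ)), add(Z, add(Z, Z)))))
  →8  S(S(add(S(add(Z, mul(SSZ, SSSZ))), add(Z, add(Z, Z)))))
  →9  S(S(S(add(add(Z, mul(SSZ, SSSZ)), add(Z, add(Z, Z))))))
  →10  S(S(S(add(mul(SSZ, SSSZ), add(Z, add(Z, Z))))))
  →11  S(S(S(add(add(SSSZ, mul(SZ, SSSZ)), add(Z, add(Z, Z))))))
  →12  S(S(S(add(S(add(SSZ, mul(SZ, SSSZ))), add(Z, add(Z, Z))))))
  →13  S(S(S(S(add(add(SSZ, mul(SZ, SSSZ)), add(Z, add(Z, Z)))))))
  →14  S(S(S(S(add(S(add(SZ, mul(SZ, SSSZ))), add(Z, add(Z, Z)))))))
  →15  S(S(S(S(S(add(add(SZ, mul(SZ, SSSZ)), add(Z, add(Z, Z))))))))
  →16  S(S(S(S(S(add(S(add(Z, mul(SZ, SSSZ))), add(Z, add(Z, Z))))))))
  →17  S(S(S(S(S(S(add(add(Z, mul(SZ, SSSZ)), add(Z, add(Z, Z)))))))))
  →18  S(S(S(S(S(S(add(mul(SZ, SSSZ), add(Z, add(Z, Z)))))))))
  →19  S(S(S(S(S(S(add(add(SSSZ, mul(Z, SSSZ)), add(Z, add(Z, Z)))))))))
  →20  S(S(S(S(S(S(add(S(add(SSZ, mul(Z, SSSZ))), add(Z, add(Z, Z)))))))))
  →21  S(S(S(S(S(S(S(add(add(SSZ, mul(Z, SSSZ)), add(Z, add(Z, Z))))))))))
  →22  S(S(S(S(S(S(S(add(S(add(SZ, mul(Z, SSSZ))), add(Z, add(Z, Z))))))))))
  →23  S(S(S(S(S(S(S(S(add(add(SZ, mul(Z, SSSZ)), add(Z, add(Z, Z)))))))))))
  →24  S(S(S(S(S(S(S(S(add(S(add(Z, mul(Z, SSSZ))), add(Z, add(Z, Z)))))))))))
  →25  S(S(S(S(S(S(S(S(S(add(add(Z, mul(Z, SSSZ)), add(Z, add(Z, Z))))))))))))
  →26  S(S(S(S(S(S(S(S(S(add(mul(Z, SSSZ), add(Z, add(Z, Z))))))))))))
  →27  S(S(S(S(S(S(S(S(S(add(Z, add(Z, add(Z, Z))))))))))))
  →28  S(S(S(S(S(S(S(S(S(add(Z, add(Z, Z)))))))))))
  →29  S(S(S(S(S(S(S(S(S(add(Z, Z))))))))))
  →30  S^9(Z)

Term B:
  start: add(Z, add(SZ, add(SSZ, SSZ)))
  →1  add(SZ, add(SSZ, SSZ))
  →2  S(add(Z, add(SSZ, SSZ)))
  →3  S(add(SSZ, SSZ))
  →4  S(S(add(SZ, SSZ)))
  →5  S(S(S(add(Z, SSZ))))
  →6  S^5(Z)

Answer: DIFFERENT — A ⇓ S^9(Z), B ⇓ S^5(Z)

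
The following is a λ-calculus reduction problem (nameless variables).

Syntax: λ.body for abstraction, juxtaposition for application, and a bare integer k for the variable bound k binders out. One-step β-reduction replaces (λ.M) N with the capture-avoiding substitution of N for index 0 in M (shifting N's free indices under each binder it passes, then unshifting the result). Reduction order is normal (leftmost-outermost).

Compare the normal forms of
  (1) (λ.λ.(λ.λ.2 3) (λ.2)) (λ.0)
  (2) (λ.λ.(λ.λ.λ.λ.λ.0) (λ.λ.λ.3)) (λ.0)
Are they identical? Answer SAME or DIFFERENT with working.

Term A:
  start: (λ.λ.(λ.λ.2 3) (λ.2)) (λ.0)
  step 1: λ.(λ.λ.2 (λ.0)) (λ.λ.0)
  step 2: λ.λ.1 (λ.0)

Term B:
  start: (λ.λ.(λ.λ.λ.λ.λ.0) (λ.λ.λ.3)) (λ.0)
  step 1: λ.(λ.λ.λ.λ.λ.0) (λ.λ.λ.3)
  step 2: λ.λ.λ.λ.λ.0

Answer: DIFFERENT — A ⇓ λ.λ.1 (λ.0), B ⇓ λ.λ.λ.λ.λ.0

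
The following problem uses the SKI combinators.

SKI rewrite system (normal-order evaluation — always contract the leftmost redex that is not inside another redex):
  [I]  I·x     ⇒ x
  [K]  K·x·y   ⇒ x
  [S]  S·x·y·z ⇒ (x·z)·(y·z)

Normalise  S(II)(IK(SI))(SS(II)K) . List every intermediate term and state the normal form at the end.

  start: S(II)(IK(SI))(SS(II)K)
  step 1: II(SS(II)K)(IK(SI)(SS(II)K))
  step 2: I(SS(II)K)(IK(SI)(SS(II)K))
  step 3: SS(II)K(IK(SI)(SS(II)K))
  step 4: SK(IIK)(IK(SI)(SS(II)K))
  step 5: K(IK(SI)(SS(II)K))(IIK(IK(SI)(SS(II)K)))
  step 6: IK(SI)(SS(II)K)
  step 7: K(SI)(SS(II)K)
  step 8: SI

Answer: normal form = SI  (in 8 steps)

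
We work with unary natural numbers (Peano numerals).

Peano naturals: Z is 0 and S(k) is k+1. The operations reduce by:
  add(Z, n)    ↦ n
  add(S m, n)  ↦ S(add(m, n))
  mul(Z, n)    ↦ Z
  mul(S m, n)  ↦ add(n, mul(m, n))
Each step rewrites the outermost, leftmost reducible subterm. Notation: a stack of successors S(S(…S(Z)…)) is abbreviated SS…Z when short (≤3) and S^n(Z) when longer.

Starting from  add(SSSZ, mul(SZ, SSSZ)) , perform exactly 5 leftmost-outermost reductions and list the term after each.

  start: add(SSSZ, mul(SZ, SSSZ))
  [1] S(add(SSZ, mul(SZ, SSSZ)))
  [2] S(S(add(SZ, mul(SZ, SSSZ))))
  [3] S(S(S(add(Z, mul(SZ, SSSZ)))))
  [4] S(S(S(mul(SZ, SSSZ))))
  [5] S(S(S(add(SSSZ, mul(Z, SSSZ)))))

Answer: after 5 steps: S(S(S(add(SSSZ, mul(Z, SSSZ)))))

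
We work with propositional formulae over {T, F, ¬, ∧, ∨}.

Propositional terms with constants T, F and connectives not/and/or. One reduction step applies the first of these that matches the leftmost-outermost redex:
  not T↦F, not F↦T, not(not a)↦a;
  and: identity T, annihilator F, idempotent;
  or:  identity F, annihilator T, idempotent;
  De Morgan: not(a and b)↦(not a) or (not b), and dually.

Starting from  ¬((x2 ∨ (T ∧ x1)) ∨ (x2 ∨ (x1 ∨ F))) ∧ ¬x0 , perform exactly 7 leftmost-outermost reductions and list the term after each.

Answer: after 7 steps: ((¬x2 ∧ ¬x1) ∧ (¬x2 ∧ (¬x1 ∧ ¬F))) ∧ ¬x0

Derivation:
  start: ¬((x2 ∨ (T ∧ x1)) ∨ (x2 ∨ (x1 ∨ F))) ∧ ¬x0
  step 1: (¬(x2 ∨ (T ∧ x1)) ∧ ¬(x2 ∨ (x1 ∨ F))) ∧ ¬x0
  step 2: ((¬x2 ∧ ¬(T ∧ x1)) ∧ ¬(x2 ∨ (x1 ∨ F))) ∧ ¬x0
  step 3: ((¬x2 ∧ (¬T ∨ ¬x1)) ∧ ¬(x2 ∨ (x1 ∨ F))) ∧ ¬x0
  step 4: ((¬x2 ∧ (F ∨ ¬x1)) ∧ ¬(x2 ∨ (x1 ∨ F))) ∧ ¬x0
  step 5: ((¬x2 ∧ ¬x1) ∧ ¬(x2 ∨ (x1 ∨ F))) ∧ ¬x0
  step 6: ((¬x2 ∧ ¬x1) ∧ (¬x2 ∧ ¬(x1 ∨ F))) ∧ ¬x0
  step 7: ((¬x2 ∧ ¬x1) ∧ (¬x2 ∧ (¬x1 ∧ ¬F))) ∧ ¬x0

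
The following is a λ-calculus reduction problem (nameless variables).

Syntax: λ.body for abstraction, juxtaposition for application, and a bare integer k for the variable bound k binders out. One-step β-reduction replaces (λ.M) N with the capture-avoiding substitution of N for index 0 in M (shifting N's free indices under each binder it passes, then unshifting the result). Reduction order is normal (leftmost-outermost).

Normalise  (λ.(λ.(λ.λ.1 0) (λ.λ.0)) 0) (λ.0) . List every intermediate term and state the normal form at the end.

  start: (λ.(λ.(λ.λ.1 0) (λ.λ.0)) 0) (λ.0)
  [1] (λ.(λ.λ.1 0) (λ.λ.0)) (λ.0)
  [2] (λ.λ.1 0) (λ.λ.0)
  [3] λ.(λ.λ.0) 0
  [4] λ.λ.0

Answer: normal form = λ.λ.0  (in 4 steps)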